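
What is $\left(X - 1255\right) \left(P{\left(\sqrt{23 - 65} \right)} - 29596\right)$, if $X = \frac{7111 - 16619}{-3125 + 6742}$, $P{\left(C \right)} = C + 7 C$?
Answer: $\frac{134627557428}{3617} - \frac{36390744 i \sqrt{42}}{3617} \approx 3.7221 \cdot 10^{7} - 65203.0 i$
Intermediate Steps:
$P{\left(C \right)} = 8 C$
$X = - \frac{9508}{3617} \approx -2.6287$
$\left(X - 1255\right) \left(P{\left(\sqrt{23 - 65} \right)} - 29596\right) = \left(- \frac{9508}{3617} - 1255\right) \left(8 \sqrt{23 - 65} - 29596\right) = - \frac{4548843 \left(8 \sqrt{-42} - 29596\right)}{3617} = - \frac{4548843 \left(8 i \sqrt{42} - 29596\right)}{3617} = - \frac{4548843 \left(-29596 + 8 i \sqrt{42}\right)}{3617} = \frac{134627557428}{3617} - \frac{36390744 i \sqrt{42}}{3617}$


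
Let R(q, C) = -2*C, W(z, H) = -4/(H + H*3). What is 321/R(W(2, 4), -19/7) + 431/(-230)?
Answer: 125108/2185 ≈ 57.258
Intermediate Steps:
W(z, H) = -1/H (W(z, H) = -4/(H + 3*H) = -4*1/(4*H) = -1/H)
321/R(W(2, 4), -19/7) + 431/(-230) = 321/((-(-38)/7)) + 431/(-230) = 321/((-(-38)/7)) + 431*(-1/230) = 321/((-2*(-19/7))) - 431/230 = 321/(38/7) - 431/230 = 321*(7/38) - 431/230 = 2247/38 - 431/230 = 125108/2185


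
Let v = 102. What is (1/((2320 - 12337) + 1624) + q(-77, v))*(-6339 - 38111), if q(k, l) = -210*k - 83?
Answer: -857365506500/1199 ≈ -7.1507e+8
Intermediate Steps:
q(k, l) = -83 - 210*k
(1/((2320 - 12337) + 1624) + q(-77, v))*(-6339 - 38111) = (1/((2320 - 12337) + 1624) + (-83 - 210*(-77)))*(-6339 - 38111) = (1/(-10017 + 1624) + (-83 + 16170))*(-44450) = (1/(-8393) + 16087)*(-44450) = (-1/8393 + 16087)*(-44450) = (135018190/8393)*(-44450) = -857365506500/1199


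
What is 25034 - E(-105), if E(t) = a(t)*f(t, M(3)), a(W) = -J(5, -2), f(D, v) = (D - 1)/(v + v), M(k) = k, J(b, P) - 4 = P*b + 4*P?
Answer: 75844/3 ≈ 25281.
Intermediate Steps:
J(b, P) = 4 + 4*P + P*b (J(b, P) = 4 + (P*b + 4*P) = 4 + (4*P + P*b) = 4 + 4*P + P*b)
f(D, v) = (-1 + D)/(2*v) (f(D, v) = (-1 + D)/((2*v)) = (-1 + D)*(1/(2*v)) = (-1 + D)/(2*v))
a(W) = 14 (a(W) = -(4 + 4*(-2) - 2*5) = -(4 - 8 - 10) = -1*(-14) = 14)
E(t) = -7/3 + 7*t/3 (E(t) = 14*((½)*(-1 + t)/3) = 14*((½)*(⅓)*(-1 + t)) = 14*(-⅙ + t/6) = -7/3 + 7*t/3)
25034 - E(-105) = 25034 - (-7/3 + (7/3)*(-105)) = 25034 - (-7/3 - 245) = 25034 - 1*(-742/3) = 25034 + 742/3 = 75844/3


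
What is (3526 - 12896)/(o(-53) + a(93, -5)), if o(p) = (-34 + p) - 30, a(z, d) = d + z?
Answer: 9370/29 ≈ 323.10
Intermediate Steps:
o(p) = -64 + p
(3526 - 12896)/(o(-53) + a(93, -5)) = (3526 - 12896)/((-64 - 53) + (-5 + 93)) = -9370/(-117 + 88) = -9370/(-29) = -9370*(-1/29) = 9370/29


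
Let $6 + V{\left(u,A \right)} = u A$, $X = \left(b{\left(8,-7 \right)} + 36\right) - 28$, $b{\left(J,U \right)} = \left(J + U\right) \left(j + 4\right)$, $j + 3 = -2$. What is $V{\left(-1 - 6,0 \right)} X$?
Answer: $-42$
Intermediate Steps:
$j = -5$ ($j = -3 - 2 = -5$)
$b{\left(J,U \right)} = - J - U$ ($b{\left(J,U \right)} = \left(J + U\right) \left(-5 + 4\right) = \left(J + U\right) \left(-1\right) = - J - U$)
$X = 7$ ($X = \left(\left(\left(-1\right) 8 - -7\right) + 36\right) - 28 = \left(\left(-8 + 7\right) + 36\right) - 28 = \left(-1 + 36\right) - 28 = 35 - 28 = 7$)
$V{\left(u,A \right)} = -6 + A u$ ($V{\left(u,A \right)} = -6 + u A = -6 + A u$)
$V{\left(-1 - 6,0 \right)} X = \left(-6 + 0 \left(-1 - 6\right)\right) 7 = \left(-6 + 0 \left(-7\right)\right) 7 = \left(-6 + 0\right) 7 = \left(-6\right) 7 = -42$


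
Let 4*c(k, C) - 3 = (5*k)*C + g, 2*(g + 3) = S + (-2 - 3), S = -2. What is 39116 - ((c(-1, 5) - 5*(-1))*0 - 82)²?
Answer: 32392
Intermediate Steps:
g = -13/2 (g = -3 + (-2 + (-2 - 3))/2 = -3 + (-2 - 5)/2 = -3 + (½)*(-7) = -3 - 7/2 = -13/2 ≈ -6.5000)
c(k, C) = -7/8 + 5*C*k/4 (c(k, C) = ¾ + ((5*k)*C - 13/2)/4 = ¾ + (5*C*k - 13/2)/4 = ¾ + (-13/2 + 5*C*k)/4 = ¾ + (-13/8 + 5*C*k/4) = -7/8 + 5*C*k/4)
39116 - ((c(-1, 5) - 5*(-1))*0 - 82)² = 39116 - (((-7/8 + (5/4)*5*(-1)) - 5*(-1))*0 - 82)² = 39116 - (((-7/8 - 25/4) + 5)*0 - 82)² = 39116 - ((-57/8 + 5)*0 - 82)² = 39116 - (-17/8*0 - 82)² = 39116 - (0 - 82)² = 39116 - 1*(-82)² = 39116 - 1*6724 = 39116 - 6724 = 32392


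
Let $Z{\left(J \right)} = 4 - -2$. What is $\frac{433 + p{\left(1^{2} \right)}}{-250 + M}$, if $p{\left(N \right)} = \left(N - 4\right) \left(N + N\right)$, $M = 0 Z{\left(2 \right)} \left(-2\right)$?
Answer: $- \frac{427}{250} \approx -1.708$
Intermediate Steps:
$Z{\left(J \right)} = 6$ ($Z{\left(J \right)} = 4 + 2 = 6$)
$M = 0$ ($M = 0 \cdot 6 \left(-2\right) = 0 \left(-2\right) = 0$)
$p{\left(N \right)} = 2 N \left(-4 + N\right)$ ($p{\left(N \right)} = \left(-4 + N\right) 2 N = 2 N \left(-4 + N\right)$)
$\frac{433 + p{\left(1^{2} \right)}}{-250 + M} = \frac{433 + 2 \cdot 1^{2} \left(-4 + 1^{2}\right)}{-250 + 0} = \frac{433 + 2 \cdot 1 \left(-4 + 1\right)}{-250} = \left(433 + 2 \cdot 1 \left(-3\right)\right) \left(- \frac{1}{250}\right) = \left(433 - 6\right) \left(- \frac{1}{250}\right) = 427 \left(- \frac{1}{250}\right) = - \frac{427}{250}$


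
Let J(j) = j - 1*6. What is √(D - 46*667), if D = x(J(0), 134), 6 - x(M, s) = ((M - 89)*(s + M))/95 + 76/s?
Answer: I*√137132518/67 ≈ 174.78*I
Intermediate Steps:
J(j) = -6 + j (J(j) = j - 6 = -6 + j)
x(M, s) = 6 - 76/s - (-89 + M)*(M + s)/95 (x(M, s) = 6 - (((M - 89)*(s + M))/95 + 76/s) = 6 - (((-89 + M)*(M + s))*(1/95) + 76/s) = 6 - ((-89 + M)*(M + s)/95 + 76/s) = 6 - (76/s + (-89 + M)*(M + s)/95) = 6 + (-76/s - (-89 + M)*(M + s)/95) = 6 - 76/s - (-89 + M)*(M + s)/95)
D = 8940/67 (D = (1/95)*(-7220 + 134*(570 - (-6 + 0)² + 89*(-6 + 0) + 89*134 - 1*(-6 + 0)*134))/134 = (1/95)*(1/134)*(-7220 + 134*(570 - 1*(-6)² + 89*(-6) + 11926 - 1*(-6)*134)) = (1/95)*(1/134)*(-7220 + 134*(570 - 1*36 - 534 + 11926 + 804)) = (1/95)*(1/134)*(-7220 + 134*(570 - 36 - 534 + 11926 + 804)) = (1/95)*(1/134)*(-7220 + 134*12730) = (1/95)*(1/134)*(-7220 + 1705820) = (1/95)*(1/134)*1698600 = 8940/67 ≈ 133.43)
√(D - 46*667) = √(8940/67 - 46*667) = √(8940/67 - 30682) = √(-2046754/67) = I*√137132518/67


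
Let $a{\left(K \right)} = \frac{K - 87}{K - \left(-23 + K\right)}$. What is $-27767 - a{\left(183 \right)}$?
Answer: $- \frac{638737}{23} \approx -27771.0$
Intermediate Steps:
$a{\left(K \right)} = - \frac{87}{23} + \frac{K}{23}$ ($a{\left(K \right)} = \frac{-87 + K}{23} = \left(-87 + K\right) \frac{1}{23} = - \frac{87}{23} + \frac{K}{23}$)
$-27767 - a{\left(183 \right)} = -27767 - \left(- \frac{87}{23} + \frac{1}{23} \cdot 183\right) = -27767 - \left(- \frac{87}{23} + \frac{183}{23}\right) = -27767 - \frac{96}{23} = - \frac{638737}{23}$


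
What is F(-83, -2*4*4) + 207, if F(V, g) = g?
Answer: 175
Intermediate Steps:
F(-83, -2*4*4) + 207 = -2*4*4 + 207 = -8*4 + 207 = -32 + 207 = 175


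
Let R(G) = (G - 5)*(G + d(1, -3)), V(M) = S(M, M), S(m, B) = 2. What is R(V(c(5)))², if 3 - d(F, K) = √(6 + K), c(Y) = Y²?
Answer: 252 - 90*√3 ≈ 96.115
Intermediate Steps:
V(M) = 2
d(F, K) = 3 - √(6 + K)
R(G) = (-5 + G)*(3 + G - √3) (R(G) = (G - 5)*(G + (3 - √(6 - 3))) = (-5 + G)*(G + (3 - √3)) = (-5 + G)*(3 + G - √3))
R(V(c(5)))² = (-15 + 2² - 2*2 + 5*√3 - 1*2*√3)² = (-15 + 4 - 4 + 5*√3 - 2*√3)² = (-15 + 3*√3)²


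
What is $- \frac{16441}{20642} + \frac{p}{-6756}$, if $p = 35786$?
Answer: $- \frac{106221251}{17432169} \approx -6.0934$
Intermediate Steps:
$- \frac{16441}{20642} + \frac{p}{-6756} = - \frac{16441}{20642} + \frac{35786}{-6756} = \left(-16441\right) \frac{1}{20642} + 35786 \left(- \frac{1}{6756}\right) = - \frac{16441}{20642} - \frac{17893}{3378} = - \frac{106221251}{17432169}$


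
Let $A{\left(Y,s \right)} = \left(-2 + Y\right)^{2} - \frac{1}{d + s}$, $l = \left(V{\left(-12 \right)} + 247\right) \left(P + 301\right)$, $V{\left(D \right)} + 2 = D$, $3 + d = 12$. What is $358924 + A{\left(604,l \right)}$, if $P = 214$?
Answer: $\frac{86562245311}{120004} \approx 7.2133 \cdot 10^{5}$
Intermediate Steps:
$d = 9$ ($d = -3 + 12 = 9$)
$V{\left(D \right)} = -2 + D$
$l = 119995$ ($l = \left(\left(-2 - 12\right) + 247\right) \left(214 + 301\right) = \left(-14 + 247\right) 515 = 233 \cdot 515 = 119995$)
$A{\left(Y,s \right)} = \left(-2 + Y\right)^{2} - \frac{1}{9 + s}$
$358924 + A{\left(604,l \right)} = 358924 + \frac{-1 + 9 \left(-2 + 604\right)^{2} + 119995 \left(-2 + 604\right)^{2}}{9 + 119995} = 358924 + \frac{-1 + 9 \cdot 602^{2} + 119995 \cdot 602^{2}}{120004} = 358924 + \frac{-1 + 9 \cdot 362404 + 119995 \cdot 362404}{120004} = 358924 + \frac{-1 + 3261636 + 43486667980}{120004} = 358924 + \frac{1}{120004} \cdot 43489929615 = 358924 + \frac{43489929615}{120004} = \frac{86562245311}{120004}$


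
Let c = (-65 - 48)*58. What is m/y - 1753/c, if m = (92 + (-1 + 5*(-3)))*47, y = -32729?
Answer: 33963049/214505866 ≈ 0.15833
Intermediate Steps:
c = -6554 (c = -113*58 = -6554)
m = 3572 (m = (92 + (-1 - 15))*47 = (92 - 16)*47 = 76*47 = 3572)
m/y - 1753/c = 3572/(-32729) - 1753/(-6554) = 3572*(-1/32729) - 1753*(-1/6554) = -3572/32729 + 1753/6554 = 33963049/214505866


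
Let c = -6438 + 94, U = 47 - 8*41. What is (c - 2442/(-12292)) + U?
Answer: -40716029/6146 ≈ -6624.8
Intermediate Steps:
U = -281 (U = 47 - 328 = -281)
c = -6344
(c - 2442/(-12292)) + U = (-6344 - 2442/(-12292)) - 281 = (-6344 - 2442*(-1/12292)) - 281 = (-6344 + 1221/6146) - 281 = -38989003/6146 - 281 = -40716029/6146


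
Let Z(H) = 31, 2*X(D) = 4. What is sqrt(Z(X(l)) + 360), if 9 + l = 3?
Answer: sqrt(391) ≈ 19.774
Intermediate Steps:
l = -6 (l = -9 + 3 = -6)
X(D) = 2 (X(D) = (1/2)*4 = 2)
sqrt(Z(X(l)) + 360) = sqrt(31 + 360) = sqrt(391)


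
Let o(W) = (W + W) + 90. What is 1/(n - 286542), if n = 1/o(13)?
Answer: -116/33238871 ≈ -3.4899e-6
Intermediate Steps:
o(W) = 90 + 2*W (o(W) = 2*W + 90 = 90 + 2*W)
n = 1/116 (n = 1/(90 + 2*13) = 1/(90 + 26) = 1/116 ≈ 0.0086207)
1/(n - 286542) = 1/(1/116 - 286542) = 1/(-33238871/116) = -116/33238871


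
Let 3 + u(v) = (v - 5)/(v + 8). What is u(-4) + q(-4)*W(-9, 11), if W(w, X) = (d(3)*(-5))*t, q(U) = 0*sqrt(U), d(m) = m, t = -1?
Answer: -21/4 ≈ -5.2500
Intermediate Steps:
u(v) = -3 + (-5 + v)/(8 + v) (u(v) = -3 + (v - 5)/(v + 8) = -3 + (-5 + v)/(8 + v))
q(U) = 0
W(w, X) = 15 (W(w, X) = (3*(-5))*(-1) = -15*(-1) = 15)
u(-4) + q(-4)*W(-9, 11) = (-29 - 2*(-4))/(8 - 4) + 0*15 = (-29 + 8)/4 + 0 = (1/4)*(-21) + 0 = -21/4 + 0 = -21/4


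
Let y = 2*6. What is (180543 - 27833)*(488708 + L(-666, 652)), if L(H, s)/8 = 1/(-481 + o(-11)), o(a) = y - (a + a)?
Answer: 33359876388280/447 ≈ 7.4631e+10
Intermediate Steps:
y = 12
o(a) = 12 - 2*a (o(a) = 12 - (a + a) = 12 - 2*a)
L(H, s) = -8/447 (L(H, s) = 8/(-481 + (12 - 2*(-11))) = 8/(-481 + (12 + 22)) = 8/(-481 + 34) = 8/(-447) = 8*(-1/447) = -8/447)
(180543 - 27833)*(488708 + L(-666, 652)) = (180543 - 27833)*(488708 - 8/447) = 152710*(218452468/447) = 33359876388280/447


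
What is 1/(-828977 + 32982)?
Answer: -1/795995 ≈ -1.2563e-6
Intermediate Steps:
1/(-828977 + 32982) = 1/(-795995) = -1/795995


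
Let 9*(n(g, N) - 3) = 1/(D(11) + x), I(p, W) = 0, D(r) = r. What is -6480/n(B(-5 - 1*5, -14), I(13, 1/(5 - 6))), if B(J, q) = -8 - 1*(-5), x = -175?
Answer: -9564480/4427 ≈ -2160.5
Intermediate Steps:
B(J, q) = -3 (B(J, q) = -8 + 5 = -3)
n(g, N) = 4427/1476 (n(g, N) = 3 + 1/(9*(11 - 175)) = 3 + (1/9)/(-164) = 3 + (1/9)*(-1/164) = 3 - 1/1476 = 4427/1476)
-6480/n(B(-5 - 1*5, -14), I(13, 1/(5 - 6))) = -6480/4427/1476 = -6480*1476/4427 = -9564480/4427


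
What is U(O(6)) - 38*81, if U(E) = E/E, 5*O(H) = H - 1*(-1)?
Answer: -3077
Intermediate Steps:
O(H) = 1/5 + H/5 (O(H) = (H - 1*(-1))/5 = (H + 1)/5 = (1 + H)/5 = 1/5 + H/5)
U(E) = 1
U(O(6)) - 38*81 = 1 - 38*81 = 1 - 3078 = -3077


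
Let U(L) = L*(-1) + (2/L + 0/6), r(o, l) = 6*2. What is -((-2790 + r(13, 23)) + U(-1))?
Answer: 2779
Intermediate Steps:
r(o, l) = 12
U(L) = -L + 2/L (U(L) = -L + (2/L + 0*(⅙)) = -L + (2/L + 0) = -L + 2/L)
-((-2790 + r(13, 23)) + U(-1)) = -((-2790 + 12) + (-1*(-1) + 2/(-1))) = -(-2778 + (1 + 2*(-1))) = -(-2778 + (1 - 2)) = -(-2778 - 1) = -1*(-2779) = 2779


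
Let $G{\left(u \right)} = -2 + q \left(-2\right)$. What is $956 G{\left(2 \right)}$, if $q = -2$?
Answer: $1912$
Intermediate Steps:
$G{\left(u \right)} = 2$ ($G{\left(u \right)} = -2 - -4 = -2 + 4 = 2$)
$956 G{\left(2 \right)} = 956 \cdot 2 = 1912$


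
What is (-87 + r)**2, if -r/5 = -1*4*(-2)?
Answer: 16129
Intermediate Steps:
r = -40 (r = -5*(-1*4)*(-2) = -(-20)*(-2) = -5*8 = -40)
(-87 + r)**2 = (-87 - 40)**2 = (-127)**2 = 16129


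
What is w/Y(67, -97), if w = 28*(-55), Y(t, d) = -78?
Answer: 770/39 ≈ 19.744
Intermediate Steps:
w = -1540
w/Y(67, -97) = -1540/(-78) = -1540*(-1/78) = 770/39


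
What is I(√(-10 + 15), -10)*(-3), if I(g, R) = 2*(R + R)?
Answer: 120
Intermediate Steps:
I(g, R) = 4*R (I(g, R) = 2*(2*R) = 4*R)
I(√(-10 + 15), -10)*(-3) = (4*(-10))*(-3) = -40*(-3) = 120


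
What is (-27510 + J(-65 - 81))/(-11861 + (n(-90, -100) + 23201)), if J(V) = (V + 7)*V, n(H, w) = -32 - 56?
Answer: -1804/2813 ≈ -0.64131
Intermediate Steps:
n(H, w) = -88
J(V) = V*(7 + V) (J(V) = (7 + V)*V = V*(7 + V))
(-27510 + J(-65 - 81))/(-11861 + (n(-90, -100) + 23201)) = (-27510 + (-65 - 81)*(7 + (-65 - 81)))/(-11861 + (-88 + 23201)) = (-27510 - 146*(7 - 146))/(-11861 + 23113) = (-27510 - 146*(-139))/11252 = (-27510 + 20294)*(1/11252) = -7216*1/11252 = -1804/2813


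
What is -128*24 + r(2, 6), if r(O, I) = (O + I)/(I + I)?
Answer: -9214/3 ≈ -3071.3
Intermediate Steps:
r(O, I) = (I + O)/(2*I) (r(O, I) = (I + O)/((2*I)) = (I + O)*(1/(2*I)) = (I + O)/(2*I))
-128*24 + r(2, 6) = -128*24 + (1/2)*(6 + 2)/6 = -3072 + (1/2)*(1/6)*8 = -3072 + 2/3 = -9214/3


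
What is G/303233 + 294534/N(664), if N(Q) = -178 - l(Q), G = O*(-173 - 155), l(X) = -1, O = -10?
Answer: -29770615954/17890747 ≈ -1664.0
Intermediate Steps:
G = 3280 (G = -10*(-173 - 155) = -10*(-328) = 3280)
N(Q) = -177 (N(Q) = -178 - 1*(-1) = -178 + 1 = -177)
G/303233 + 294534/N(664) = 3280/303233 + 294534/(-177) = 3280*(1/303233) + 294534*(-1/177) = 3280/303233 - 98178/59 = -29770615954/17890747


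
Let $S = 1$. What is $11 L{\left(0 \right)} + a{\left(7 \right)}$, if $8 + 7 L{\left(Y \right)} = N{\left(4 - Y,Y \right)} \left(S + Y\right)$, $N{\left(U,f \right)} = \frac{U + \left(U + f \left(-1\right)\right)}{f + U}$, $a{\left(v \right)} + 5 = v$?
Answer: $- \frac{52}{7} \approx -7.4286$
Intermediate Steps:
$a{\left(v \right)} = -5 + v$
$N{\left(U,f \right)} = \frac{- f + 2 U}{U + f}$ ($N{\left(U,f \right)} = \frac{U + \left(U - f\right)}{U + f} = \frac{- f + 2 U}{U + f}$)
$L{\left(Y \right)} = - \frac{8}{7} + \frac{\left(1 + Y\right) \left(2 - \frac{3 Y}{4}\right)}{7}$ ($L{\left(Y \right)} = - \frac{8}{7} + \frac{\frac{- Y + 2 \left(4 - Y\right)}{\left(4 - Y\right) + Y} \left(1 + Y\right)}{7} = - \frac{8}{7} + \frac{\frac{- Y - \left(-8 + 2 Y\right)}{4} \left(1 + Y\right)}{7} = - \frac{8}{7} + \frac{\frac{8 - 3 Y}{4} \left(1 + Y\right)}{7} = - \frac{8}{7} + \frac{\left(2 - \frac{3 Y}{4}\right) \left(1 + Y\right)}{7} = - \frac{8}{7} + \frac{\left(1 + Y\right) \left(2 - \frac{3 Y}{4}\right)}{7}$)
$11 L{\left(0 \right)} + a{\left(7 \right)} = 11 \left(- \frac{6}{7} - \frac{3 \cdot 0^{2}}{28} + \frac{5}{28} \cdot 0\right) + \left(-5 + 7\right) = 11 \left(- \frac{6}{7} - 0 + 0\right) + 2 = 11 \left(- \frac{6}{7} + 0 + 0\right) + 2 = 11 \left(- \frac{6}{7}\right) + 2 = - \frac{66}{7} + 2 = - \frac{52}{7}$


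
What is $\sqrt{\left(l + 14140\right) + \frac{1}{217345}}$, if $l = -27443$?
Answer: $\frac{i \sqrt{628418408362230}}{217345} \approx 115.34 i$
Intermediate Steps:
$\sqrt{\left(l + 14140\right) + \frac{1}{217345}} = \sqrt{\left(-27443 + 14140\right) + \frac{1}{217345}} = \sqrt{-13303 + \frac{1}{217345}} = \sqrt{- \frac{2891340534}{217345}} = \frac{i \sqrt{628418408362230}}{217345}$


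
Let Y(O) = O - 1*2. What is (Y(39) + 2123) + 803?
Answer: 2963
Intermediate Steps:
Y(O) = -2 + O (Y(O) = O - 2 = -2 + O)
(Y(39) + 2123) + 803 = ((-2 + 39) + 2123) + 803 = (37 + 2123) + 803 = 2160 + 803 = 2963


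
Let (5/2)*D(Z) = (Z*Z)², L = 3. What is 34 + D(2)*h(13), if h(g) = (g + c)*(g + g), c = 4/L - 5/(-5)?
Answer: 38782/15 ≈ 2585.5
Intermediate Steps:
c = 7/3 (c = 4/3 - 5/(-5) = 4*(⅓) - 5*(-⅕) = 4/3 + 1 = 7/3 ≈ 2.3333)
h(g) = 2*g*(7/3 + g) (h(g) = (g + 7/3)*(g + g) = (7/3 + g)*(2*g) = 2*g*(7/3 + g))
D(Z) = 2*Z⁴/5 (D(Z) = 2*(Z*Z)²/5 = 2*(Z²)²/5 = 2*Z⁴/5)
34 + D(2)*h(13) = 34 + ((⅖)*2⁴)*((⅔)*13*(7 + 3*13)) = 34 + ((⅖)*16)*((⅔)*13*(7 + 39)) = 34 + 32*((⅔)*13*46)/5 = 34 + (32/5)*(1196/3) = 34 + 38272/15 = 38782/15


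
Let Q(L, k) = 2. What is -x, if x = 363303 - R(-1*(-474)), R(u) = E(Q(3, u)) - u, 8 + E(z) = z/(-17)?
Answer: -6184347/17 ≈ -3.6379e+5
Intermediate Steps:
E(z) = -8 - z/17 (E(z) = -8 + z/(-17) = -8 + z*(-1/17) = -8 - z/17)
R(u) = -138/17 - u (R(u) = (-8 - 1/17*2) - u = (-8 - 2/17) - u = -138/17 - u)
x = 6184347/17 (x = 363303 - (-138/17 - (-1)*(-474)) = 363303 - (-138/17 - 1*474) = 363303 - (-138/17 - 474) = 363303 - 1*(-8196/17) = 363303 + 8196/17 = 6184347/17 ≈ 3.6379e+5)
-x = -1*6184347/17 = -6184347/17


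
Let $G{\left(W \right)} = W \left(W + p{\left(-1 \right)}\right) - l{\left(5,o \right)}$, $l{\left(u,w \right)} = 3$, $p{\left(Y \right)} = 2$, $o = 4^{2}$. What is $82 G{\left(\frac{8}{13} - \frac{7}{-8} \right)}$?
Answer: $\frac{976497}{5408} \approx 180.57$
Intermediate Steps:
$o = 16$
$G{\left(W \right)} = -3 + W \left(2 + W\right)$ ($G{\left(W \right)} = W \left(W + 2\right) - 3 = W \left(2 + W\right) - 3 = -3 + W \left(2 + W\right)$)
$82 G{\left(\frac{8}{13} - \frac{7}{-8} \right)} = 82 \left(-3 + \left(\frac{8}{13} - \frac{7}{-8}\right)^{2} + 2 \left(\frac{8}{13} - \frac{7}{-8}\right)\right) = 82 \left(-3 + \left(8 \cdot \frac{1}{13} - - \frac{7}{8}\right)^{2} + 2 \left(8 \cdot \frac{1}{13} - - \frac{7}{8}\right)\right) = 82 \left(-3 + \left(\frac{8}{13} + \frac{7}{8}\right)^{2} + 2 \left(\frac{8}{13} + \frac{7}{8}\right)\right) = 82 \left(-3 + \left(\frac{155}{104}\right)^{2} + 2 \cdot \frac{155}{104}\right) = 82 \left(-3 + \frac{24025}{10816} + \frac{155}{52}\right) = 82 \cdot \frac{23817}{10816} = \frac{976497}{5408}$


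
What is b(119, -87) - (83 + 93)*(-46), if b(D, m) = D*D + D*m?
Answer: 11904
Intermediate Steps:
b(D, m) = D**2 + D*m
b(119, -87) - (83 + 93)*(-46) = 119*(119 - 87) - (83 + 93)*(-46) = 119*32 - 176*(-46) = 3808 - 1*(-8096) = 3808 + 8096 = 11904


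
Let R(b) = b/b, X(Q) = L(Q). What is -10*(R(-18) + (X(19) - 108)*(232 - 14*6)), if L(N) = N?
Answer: 131710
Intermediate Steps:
X(Q) = Q
R(b) = 1
-10*(R(-18) + (X(19) - 108)*(232 - 14*6)) = -10*(1 + (19 - 108)*(232 - 14*6)) = -10*(1 - 89*(232 - 84)) = -10*(1 - 89*148) = -10*(1 - 13172) = -10*(-13171) = 131710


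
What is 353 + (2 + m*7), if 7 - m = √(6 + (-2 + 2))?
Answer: 404 - 7*√6 ≈ 386.85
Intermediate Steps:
m = 7 - √6 (m = 7 - √(6 + (-2 + 2)) = 7 - √(6 + 0) = 7 - √6 ≈ 4.5505)
353 + (2 + m*7) = 353 + (2 + (7 - √6)*7) = 353 + (2 + (49 - 7*√6)) = 353 + (51 - 7*√6) = 404 - 7*√6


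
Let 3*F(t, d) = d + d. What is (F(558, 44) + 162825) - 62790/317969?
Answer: 155347700177/953907 ≈ 1.6285e+5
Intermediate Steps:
F(t, d) = 2*d/3 (F(t, d) = (d + d)/3 = (2*d)/3 = 2*d/3)
(F(558, 44) + 162825) - 62790/317969 = ((2/3)*44 + 162825) - 62790/317969 = (88/3 + 162825) - 62790*1/317969 = 488563/3 - 62790/317969 = 155347700177/953907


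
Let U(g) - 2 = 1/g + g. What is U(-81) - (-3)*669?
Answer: 156167/81 ≈ 1928.0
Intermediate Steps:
U(g) = 2 + g + 1/g (U(g) = 2 + (1/g + g) = 2 + (g + 1/g) = 2 + g + 1/g)
U(-81) - (-3)*669 = (2 - 81 + 1/(-81)) - (-3)*669 = (2 - 81 - 1/81) - 1*(-2007) = -6400/81 + 2007 = 156167/81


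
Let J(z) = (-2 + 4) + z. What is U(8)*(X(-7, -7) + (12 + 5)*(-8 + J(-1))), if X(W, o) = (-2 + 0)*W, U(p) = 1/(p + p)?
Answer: -105/16 ≈ -6.5625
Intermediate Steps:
J(z) = 2 + z
U(p) = 1/(2*p)
X(W, o) = -2*W
U(8)*(X(-7, -7) + (12 + 5)*(-8 + J(-1))) = ((½)/8)*(-2*(-7) + (12 + 5)*(-8 + (2 - 1))) = ((½)*(⅛))*(14 + 17*(-8 + 1)) = (14 + 17*(-7))/16 = (14 - 119)/16 = (1/16)*(-105) = -105/16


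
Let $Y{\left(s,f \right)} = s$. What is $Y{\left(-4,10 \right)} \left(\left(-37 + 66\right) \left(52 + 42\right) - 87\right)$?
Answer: $-10556$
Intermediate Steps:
$Y{\left(-4,10 \right)} \left(\left(-37 + 66\right) \left(52 + 42\right) - 87\right) = - 4 \left(\left(-37 + 66\right) \left(52 + 42\right) - 87\right) = - 4 \left(29 \cdot 94 - 87\right) = - 4 \left(2726 - 87\right) = \left(-4\right) 2639 = -10556$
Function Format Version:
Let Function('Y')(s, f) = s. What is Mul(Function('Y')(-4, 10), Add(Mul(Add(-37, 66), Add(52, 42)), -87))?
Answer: -10556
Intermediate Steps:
Mul(Function('Y')(-4, 10), Add(Mul(Add(-37, 66), Add(52, 42)), -87)) = Mul(-4, Add(Mul(Add(-37, 66), Add(52, 42)), -87)) = Mul(-4, Add(Mul(29, 94), -87)) = Mul(-4, Add(2726, -87)) = Mul(-4, 2639) = -10556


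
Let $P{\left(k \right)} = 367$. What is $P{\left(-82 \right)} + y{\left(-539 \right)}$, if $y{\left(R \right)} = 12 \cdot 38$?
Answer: $823$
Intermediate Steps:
$y{\left(R \right)} = 456$
$P{\left(-82 \right)} + y{\left(-539 \right)} = 367 + 456 = 823$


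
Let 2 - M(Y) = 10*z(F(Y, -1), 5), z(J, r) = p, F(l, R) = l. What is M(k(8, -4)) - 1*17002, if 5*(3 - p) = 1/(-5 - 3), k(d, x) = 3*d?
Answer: -68121/4 ≈ -17030.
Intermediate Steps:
p = 121/40 (p = 3 - 1/(5*(-5 - 3)) = 3 - ⅕/(-8) = 3 - ⅕*(-⅛) = 3 + 1/40 = 121/40 ≈ 3.0250)
z(J, r) = 121/40
M(Y) = -113/4 (M(Y) = 2 - 10*121/40 = 2 - 1*121/4 = 2 - 121/4 = -113/4)
M(k(8, -4)) - 1*17002 = -113/4 - 1*17002 = -113/4 - 17002 = -68121/4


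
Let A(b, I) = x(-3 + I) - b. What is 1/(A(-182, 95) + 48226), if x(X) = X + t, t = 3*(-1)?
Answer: 1/48497 ≈ 2.0620e-5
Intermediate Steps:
t = -3
x(X) = -3 + X (x(X) = X - 3 = -3 + X)
A(b, I) = -6 + I - b (A(b, I) = (-3 + (-3 + I)) - b = (-6 + I) - b = -6 + I - b)
1/(A(-182, 95) + 48226) = 1/((-6 + 95 - 1*(-182)) + 48226) = 1/((-6 + 95 + 182) + 48226) = 1/(271 + 48226) = 1/48497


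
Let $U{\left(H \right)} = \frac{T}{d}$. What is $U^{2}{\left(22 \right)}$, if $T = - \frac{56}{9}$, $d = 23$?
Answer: $\frac{3136}{42849} \approx 0.073187$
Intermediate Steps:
$T = - \frac{56}{9}$ ($T = \left(-56\right) \frac{1}{9} = - \frac{56}{9} \approx -6.2222$)
$U{\left(H \right)} = - \frac{56}{207}$ ($U{\left(H \right)} = - \frac{56}{9 \cdot 23} = \left(- \frac{56}{9}\right) \frac{1}{23} = - \frac{56}{207}$)
$U^{2}{\left(22 \right)} = \left(- \frac{56}{207}\right)^{2} = \frac{3136}{42849}$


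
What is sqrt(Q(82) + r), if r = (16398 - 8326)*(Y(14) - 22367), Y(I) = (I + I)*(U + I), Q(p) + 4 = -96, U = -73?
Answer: 2*I*sqrt(48470367) ≈ 13924.0*I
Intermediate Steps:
Q(p) = -100 (Q(p) = -4 - 96 = -100)
Y(I) = 2*I*(-73 + I) (Y(I) = (I + I)*(-73 + I) = (2*I)*(-73 + I) = 2*I*(-73 + I))
r = -193881368 (r = (16398 - 8326)*(2*14*(-73 + 14) - 22367) = 8072*(2*14*(-59) - 22367) = 8072*(-1652 - 22367) = 8072*(-24019) = -193881368)
sqrt(Q(82) + r) = sqrt(-100 - 193881368) = sqrt(-193881468) = 2*I*sqrt(48470367)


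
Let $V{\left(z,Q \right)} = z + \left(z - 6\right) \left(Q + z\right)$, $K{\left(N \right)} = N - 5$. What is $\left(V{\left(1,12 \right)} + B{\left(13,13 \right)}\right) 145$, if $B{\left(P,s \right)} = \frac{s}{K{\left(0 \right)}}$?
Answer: $-9657$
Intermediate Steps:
$K{\left(N \right)} = -5 + N$ ($K{\left(N \right)} = N - 5 = -5 + N$)
$B{\left(P,s \right)} = - \frac{s}{5}$ ($B{\left(P,s \right)} = \frac{s}{-5 + 0} = \frac{s}{-5} = s \left(- \frac{1}{5}\right) = - \frac{s}{5}$)
$V{\left(z,Q \right)} = z + \left(-6 + z\right) \left(Q + z\right)$
$\left(V{\left(1,12 \right)} + B{\left(13,13 \right)}\right) 145 = \left(\left(1^{2} - 72 - 5 + 12 \cdot 1\right) - \frac{13}{5}\right) 145 = \left(\left(1 - 72 - 5 + 12\right) - \frac{13}{5}\right) 145 = \left(-64 - \frac{13}{5}\right) 145 = \left(- \frac{333}{5}\right) 145 = -9657$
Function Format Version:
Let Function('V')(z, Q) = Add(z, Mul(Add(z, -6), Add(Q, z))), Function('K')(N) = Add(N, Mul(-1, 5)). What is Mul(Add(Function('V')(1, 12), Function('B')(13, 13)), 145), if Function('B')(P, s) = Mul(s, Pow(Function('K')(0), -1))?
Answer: -9657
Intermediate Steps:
Function('K')(N) = Add(-5, N) (Function('K')(N) = Add(N, -5) = Add(-5, N))
Function('B')(P, s) = Mul(Rational(-1, 5), s) (Function('B')(P, s) = Mul(s, Pow(Add(-5, 0), -1)) = Mul(s, Pow(-5, -1)) = Mul(s, Rational(-1, 5)) = Mul(Rational(-1, 5), s))
Function('V')(z, Q) = Add(z, Mul(Add(-6, z), Add(Q, z)))
Mul(Add(Function('V')(1, 12), Function('B')(13, 13)), 145) = Mul(Add(Add(Pow(1, 2), Mul(-6, 12), Mul(-5, 1), Mul(12, 1)), Mul(Rational(-1, 5), 13)), 145) = Mul(Add(Add(1, -72, -5, 12), Rational(-13, 5)), 145) = Mul(Add(-64, Rational(-13, 5)), 145) = Mul(Rational(-333, 5), 145) = -9657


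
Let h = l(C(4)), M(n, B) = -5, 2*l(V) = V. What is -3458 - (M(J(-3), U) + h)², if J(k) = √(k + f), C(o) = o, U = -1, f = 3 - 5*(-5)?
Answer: -3467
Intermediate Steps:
f = 28 (f = 3 + 25 = 28)
l(V) = V/2
J(k) = √(28 + k) (J(k) = √(k + 28) = √(28 + k))
h = 2 (h = (½)*4 = 2)
-3458 - (M(J(-3), U) + h)² = -3458 - (-5 + 2)² = -3458 - 1*(-3)² = -3458 - 1*9 = -3458 - 9 = -3467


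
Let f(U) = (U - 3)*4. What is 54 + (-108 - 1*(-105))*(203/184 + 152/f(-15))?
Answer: 31477/552 ≈ 57.024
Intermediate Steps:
f(U) = -12 + 4*U (f(U) = (-3 + U)*4 = -12 + 4*U)
54 + (-108 - 1*(-105))*(203/184 + 152/f(-15)) = 54 + (-108 - 1*(-105))*(203/184 + 152/(-12 + 4*(-15))) = 54 + (-108 + 105)*(203*(1/184) + 152/(-12 - 60)) = 54 - 3*(203/184 + 152/(-72)) = 54 - 3*(203/184 + 152*(-1/72)) = 54 - 3*(203/184 - 19/9) = 54 - 3*(-1669/1656) = 54 + 1669/552 = 31477/552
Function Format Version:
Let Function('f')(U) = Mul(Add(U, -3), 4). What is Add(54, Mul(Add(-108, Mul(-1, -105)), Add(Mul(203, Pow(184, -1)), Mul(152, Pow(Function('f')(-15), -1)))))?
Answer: Rational(31477, 552) ≈ 57.024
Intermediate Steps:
Function('f')(U) = Add(-12, Mul(4, U)) (Function('f')(U) = Mul(Add(-3, U), 4) = Add(-12, Mul(4, U)))
Add(54, Mul(Add(-108, Mul(-1, -105)), Add(Mul(203, Pow(184, -1)), Mul(152, Pow(Function('f')(-15), -1))))) = Add(54, Mul(Add(-108, Mul(-1, -105)), Add(Mul(203, Pow(184, -1)), Mul(152, Pow(Add(-12, Mul(4, -15)), -1))))) = Add(54, Mul(Add(-108, 105), Add(Mul(203, Rational(1, 184)), Mul(152, Pow(Add(-12, -60), -1))))) = Add(54, Mul(-3, Add(Rational(203, 184), Mul(152, Pow(-72, -1))))) = Add(54, Mul(-3, Add(Rational(203, 184), Mul(152, Rational(-1, 72))))) = Add(54, Mul(-3, Add(Rational(203, 184), Rational(-19, 9)))) = Add(54, Mul(-3, Rational(-1669, 1656))) = Add(54, Rational(1669, 552)) = Rational(31477, 552)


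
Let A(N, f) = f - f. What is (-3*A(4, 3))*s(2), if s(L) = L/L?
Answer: 0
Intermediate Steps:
s(L) = 1
A(N, f) = 0
(-3*A(4, 3))*s(2) = -3*0*1 = 0*1 = 0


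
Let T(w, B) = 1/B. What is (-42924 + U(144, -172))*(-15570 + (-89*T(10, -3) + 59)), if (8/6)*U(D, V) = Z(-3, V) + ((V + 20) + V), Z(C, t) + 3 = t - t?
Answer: 668317549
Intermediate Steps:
Z(C, t) = -3 (Z(C, t) = -3 + (t - t) = -3 + 0 = -3)
U(D, V) = 51/4 + 3*V/2 (U(D, V) = 3*(-3 + ((V + 20) + V))/4 = 3*(-3 + ((20 + V) + V))/4 = 3*(-3 + (20 + 2*V))/4 = 3*(17 + 2*V)/4 = 51/4 + 3*V/2)
(-42924 + U(144, -172))*(-15570 + (-89*T(10, -3) + 59)) = (-42924 + (51/4 + (3/2)*(-172)))*(-15570 + (-89/(-3) + 59)) = (-42924 + (51/4 - 258))*(-15570 + (-89*(-⅓) + 59)) = (-42924 - 981/4)*(-15570 + (89/3 + 59)) = -172677*(-15570 + 266/3)/4 = -172677/4*(-46444/3) = 668317549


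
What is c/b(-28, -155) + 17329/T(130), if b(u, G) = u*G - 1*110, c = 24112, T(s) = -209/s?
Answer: -4762088846/442035 ≈ -10773.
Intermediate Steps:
b(u, G) = -110 + G*u (b(u, G) = G*u - 110 = -110 + G*u)
c/b(-28, -155) + 17329/T(130) = 24112/(-110 - 155*(-28)) + 17329/((-209/130)) = 24112/(-110 + 4340) + 17329/((-209*1/130)) = 24112/4230 + 17329/(-209/130) = 24112*(1/4230) + 17329*(-130/209) = 12056/2115 - 2252770/209 = -4762088846/442035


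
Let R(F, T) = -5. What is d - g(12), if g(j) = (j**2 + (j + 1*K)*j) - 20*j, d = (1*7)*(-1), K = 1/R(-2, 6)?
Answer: -263/5 ≈ -52.600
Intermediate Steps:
K = -1/5 (K = 1/(-5) = -1/5 ≈ -0.20000)
d = -7 (d = 7*(-1) = -7)
g(j) = j**2 - 20*j + j*(-1/5 + j) (g(j) = (j**2 + (j + 1*(-1/5))*j) - 20*j = (j**2 + (j - 1/5)*j) - 20*j = (j**2 + (-1/5 + j)*j) - 20*j = (j**2 + j*(-1/5 + j)) - 20*j = j**2 - 20*j + j*(-1/5 + j))
d - g(12) = -7 - 12*(-101 + 10*12)/5 = -7 - 12*(-101 + 120)/5 = -7 - 12*19/5 = -7 - 1*228/5 = -7 - 228/5 = -263/5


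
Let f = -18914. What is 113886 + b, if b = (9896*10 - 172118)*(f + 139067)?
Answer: -8790039288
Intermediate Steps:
b = -8790153174 (b = (9896*10 - 172118)*(-18914 + 139067) = (98960 - 172118)*120153 = -73158*120153 = -8790153174)
113886 + b = 113886 - 8790153174 = -8790039288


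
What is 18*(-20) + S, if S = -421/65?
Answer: -23821/65 ≈ -366.48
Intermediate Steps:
S = -421/65 (S = -421*1/65 = -421/65 ≈ -6.4769)
18*(-20) + S = 18*(-20) - 421/65 = -360 - 421/65 = -23821/65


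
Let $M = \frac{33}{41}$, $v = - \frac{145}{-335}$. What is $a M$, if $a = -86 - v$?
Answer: $- \frac{191103}{2747} \approx -69.568$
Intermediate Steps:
$v = \frac{29}{67}$ ($v = \left(-145\right) \left(- \frac{1}{335}\right) = \frac{29}{67} \approx 0.43284$)
$M = \frac{33}{41}$ ($M = 33 \cdot \frac{1}{41} = \frac{33}{41} \approx 0.80488$)
$a = - \frac{5791}{67}$ ($a = -86 - \frac{29}{67} = - \frac{5791}{67} \approx -86.433$)
$a M = \left(- \frac{5791}{67}\right) \frac{33}{41} = - \frac{191103}{2747}$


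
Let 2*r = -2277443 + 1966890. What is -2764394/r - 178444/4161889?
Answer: 22954785641000/1292487114617 ≈ 17.760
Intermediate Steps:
r = -310553/2 (r = (-2277443 + 1966890)/2 = (1/2)*(-310553) = -310553/2 ≈ -1.5528e+5)
-2764394/r - 178444/4161889 = -2764394/(-310553/2) - 178444/4161889 = -2764394*(-2/310553) - 178444*1/4161889 = 5528788/310553 - 178444/4161889 = 22954785641000/1292487114617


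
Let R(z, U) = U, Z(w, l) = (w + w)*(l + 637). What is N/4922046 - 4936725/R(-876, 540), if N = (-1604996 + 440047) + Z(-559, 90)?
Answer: -29999821625/3281364 ≈ -9142.5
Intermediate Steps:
Z(w, l) = 2*w*(637 + l) (Z(w, l) = (2*w)*(637 + l) = 2*w*(637 + l))
N = -1977735 (N = (-1604996 + 440047) + 2*(-559)*(637 + 90) = -1164949 + 2*(-559)*727 = -1164949 - 812786 = -1977735)
N/4922046 - 4936725/R(-876, 540) = -1977735/4922046 - 4936725/540 = -1977735*1/4922046 - 4936725*1/540 = -659245/1640682 - 109705/12 = -29999821625/3281364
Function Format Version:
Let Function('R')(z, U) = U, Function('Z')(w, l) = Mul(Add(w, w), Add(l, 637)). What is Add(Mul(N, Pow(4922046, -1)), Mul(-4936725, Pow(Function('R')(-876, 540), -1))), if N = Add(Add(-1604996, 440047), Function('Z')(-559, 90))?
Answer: Rational(-29999821625, 3281364) ≈ -9142.5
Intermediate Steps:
Function('Z')(w, l) = Mul(2, w, Add(637, l)) (Function('Z')(w, l) = Mul(Mul(2, w), Add(637, l)) = Mul(2, w, Add(637, l)))
N = -1977735 (N = Add(Add(-1604996, 440047), Mul(2, -559, Add(637, 90))) = Add(-1164949, Mul(2, -559, 727)) = Add(-1164949, -812786) = -1977735)
Add(Mul(N, Pow(4922046, -1)), Mul(-4936725, Pow(Function('R')(-876, 540), -1))) = Add(Mul(-1977735, Pow(4922046, -1)), Mul(-4936725, Pow(540, -1))) = Add(Mul(-1977735, Rational(1, 4922046)), Mul(-4936725, Rational(1, 540))) = Add(Rational(-659245, 1640682), Rational(-109705, 12)) = Rational(-29999821625, 3281364)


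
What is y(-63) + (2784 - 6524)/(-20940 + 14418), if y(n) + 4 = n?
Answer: -216617/3261 ≈ -66.427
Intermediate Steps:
y(n) = -4 + n
y(-63) + (2784 - 6524)/(-20940 + 14418) = (-4 - 63) + (2784 - 6524)/(-20940 + 14418) = -67 - 3740/(-6522) = -67 - 3740*(-1/6522) = -67 + 1870/3261 = -216617/3261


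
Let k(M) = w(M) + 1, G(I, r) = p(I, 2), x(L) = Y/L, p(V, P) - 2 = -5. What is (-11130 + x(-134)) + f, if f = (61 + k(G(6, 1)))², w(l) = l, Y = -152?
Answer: -512407/67 ≈ -7647.9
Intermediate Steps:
p(V, P) = -3 (p(V, P) = 2 - 5 = -3)
x(L) = -152/L
G(I, r) = -3
k(M) = 1 + M (k(M) = M + 1 = 1 + M)
f = 3481 (f = (61 + (1 - 3))² = (61 - 2)² = 59² = 3481)
(-11130 + x(-134)) + f = (-11130 - 152/(-134)) + 3481 = (-11130 - 152*(-1/134)) + 3481 = (-11130 + 76/67) + 3481 = -745634/67 + 3481 = -512407/67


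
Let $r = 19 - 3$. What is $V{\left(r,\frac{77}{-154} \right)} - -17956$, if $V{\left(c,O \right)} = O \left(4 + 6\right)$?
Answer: $17951$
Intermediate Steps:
$r = 16$ ($r = 19 - 3 = 16$)
$V{\left(c,O \right)} = 10 O$ ($V{\left(c,O \right)} = O 10 = 10 O$)
$V{\left(r,\frac{77}{-154} \right)} - -17956 = 10 \frac{77}{-154} - -17956 = 10 \cdot 77 \left(- \frac{1}{154}\right) + 17956 = 10 \left(- \frac{1}{2}\right) + 17956 = -5 + 17956 = 17951$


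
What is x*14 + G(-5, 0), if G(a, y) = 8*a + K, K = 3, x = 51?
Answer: 677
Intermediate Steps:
G(a, y) = 3 + 8*a (G(a, y) = 8*a + 3 = 3 + 8*a)
x*14 + G(-5, 0) = 51*14 + (3 + 8*(-5)) = 714 + (3 - 40) = 714 - 37 = 677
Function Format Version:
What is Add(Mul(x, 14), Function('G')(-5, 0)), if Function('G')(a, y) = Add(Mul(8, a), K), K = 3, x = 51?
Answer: 677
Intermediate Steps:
Function('G')(a, y) = Add(3, Mul(8, a)) (Function('G')(a, y) = Add(Mul(8, a), 3) = Add(3, Mul(8, a)))
Add(Mul(x, 14), Function('G')(-5, 0)) = Add(Mul(51, 14), Add(3, Mul(8, -5))) = Add(714, Add(3, -40)) = Add(714, -37) = 677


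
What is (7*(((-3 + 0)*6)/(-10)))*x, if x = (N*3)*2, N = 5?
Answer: 378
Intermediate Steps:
x = 30 (x = (5*3)*2 = 15*2 = 30)
(7*(((-3 + 0)*6)/(-10)))*x = (7*(((-3 + 0)*6)/(-10)))*30 = (7*(-3*6*(-1/10)))*30 = (7*(-18*(-1/10)))*30 = (7*(9/5))*30 = (63/5)*30 = 378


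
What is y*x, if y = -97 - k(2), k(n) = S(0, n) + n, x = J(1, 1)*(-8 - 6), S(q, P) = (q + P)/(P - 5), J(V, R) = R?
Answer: 4130/3 ≈ 1376.7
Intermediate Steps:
S(q, P) = (P + q)/(-5 + P)
x = -14 (x = 1*(-8 - 6) = 1*(-14) = -14)
k(n) = n + n/(-5 + n) (k(n) = (n + 0)/(-5 + n) + n = n/(-5 + n) + n = n + n/(-5 + n))
y = -295/3 (y = -97 - 2*(-4 + 2)/(-5 + 2) = -97 - 2*(-2)/(-3) = -97 - 2*(-1)*(-2)/3 = -97 - 1*4/3 = -97 - 4/3 = -295/3 ≈ -98.333)
y*x = -295/3*(-14) = 4130/3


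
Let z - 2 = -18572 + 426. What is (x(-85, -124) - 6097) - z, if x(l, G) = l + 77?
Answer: 12039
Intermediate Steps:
z = -18144 (z = 2 + (-18572 + 426) = 2 - 18146 = -18144)
x(l, G) = 77 + l
(x(-85, -124) - 6097) - z = ((77 - 85) - 6097) - 1*(-18144) = (-8 - 6097) + 18144 = -6105 + 18144 = 12039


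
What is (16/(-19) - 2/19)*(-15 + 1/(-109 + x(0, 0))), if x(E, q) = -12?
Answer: 32688/2299 ≈ 14.218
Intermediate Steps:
(16/(-19) - 2/19)*(-15 + 1/(-109 + x(0, 0))) = (16/(-19) - 2/19)*(-15 + 1/(-109 - 12)) = (16*(-1/19) - 2*1/19)*(-15 + 1/(-121)) = (-16/19 - 2/19)*(-15 - 1/121) = -18/19*(-1816/121) = 32688/2299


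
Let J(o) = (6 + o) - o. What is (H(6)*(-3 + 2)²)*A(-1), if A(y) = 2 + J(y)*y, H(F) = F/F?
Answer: -4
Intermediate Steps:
J(o) = 6
H(F) = 1
A(y) = 2 + 6*y
(H(6)*(-3 + 2)²)*A(-1) = (1*(-3 + 2)²)*(2 + 6*(-1)) = (1*(-1)²)*(2 - 6) = (1*1)*(-4) = 1*(-4) = -4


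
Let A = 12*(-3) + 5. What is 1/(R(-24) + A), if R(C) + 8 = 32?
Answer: -⅐ ≈ -0.14286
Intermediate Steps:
R(C) = 24 (R(C) = -8 + 32 = 24)
A = -31 (A = -36 + 5 = -31)
1/(R(-24) + A) = 1/(24 - 31) = 1/(-7) = -⅐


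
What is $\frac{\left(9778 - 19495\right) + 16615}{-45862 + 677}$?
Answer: $- \frac{6898}{45185} \approx -0.15266$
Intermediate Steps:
$\frac{\left(9778 - 19495\right) + 16615}{-45862 + 677} = \frac{\left(9778 - 19495\right) + 16615}{-45185} = \left(-9717 + 16615\right) \left(- \frac{1}{45185}\right) = 6898 \left(- \frac{1}{45185}\right) = - \frac{6898}{45185}$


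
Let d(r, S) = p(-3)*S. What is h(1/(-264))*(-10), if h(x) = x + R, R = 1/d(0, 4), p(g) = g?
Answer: 115/132 ≈ 0.87121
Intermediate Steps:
d(r, S) = -3*S
R = -1/12 (R = 1/(-3*4) = 1/(-12) = -1/12 ≈ -0.083333)
h(x) = -1/12 + x (h(x) = x - 1/12 = -1/12 + x)
h(1/(-264))*(-10) = (-1/12 + 1/(-264))*(-10) = (-1/12 - 1/264)*(-10) = -23/264*(-10) = 115/132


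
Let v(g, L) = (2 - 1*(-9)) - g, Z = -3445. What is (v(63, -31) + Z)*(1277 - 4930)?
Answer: 12774541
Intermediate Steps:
v(g, L) = 11 - g (v(g, L) = (2 + 9) - g = 11 - g)
(v(63, -31) + Z)*(1277 - 4930) = ((11 - 1*63) - 3445)*(1277 - 4930) = ((11 - 63) - 3445)*(-3653) = (-52 - 3445)*(-3653) = -3497*(-3653) = 12774541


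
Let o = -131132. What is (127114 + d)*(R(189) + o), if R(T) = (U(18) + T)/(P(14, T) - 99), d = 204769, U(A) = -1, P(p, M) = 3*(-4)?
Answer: -4830835846720/111 ≈ -4.3521e+10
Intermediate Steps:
P(p, M) = -12
R(T) = 1/111 - T/111 (R(T) = (-1 + T)/(-12 - 99) = (-1 + T)/(-111) = (-1 + T)*(-1/111) = 1/111 - T/111)
(127114 + d)*(R(189) + o) = (127114 + 204769)*((1/111 - 1/111*189) - 131132) = 331883*((1/111 - 63/37) - 131132) = 331883*(-188/111 - 131132) = 331883*(-14555840/111) = -4830835846720/111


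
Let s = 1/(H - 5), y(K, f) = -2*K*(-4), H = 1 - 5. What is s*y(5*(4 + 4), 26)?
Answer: -320/9 ≈ -35.556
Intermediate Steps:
H = -4
y(K, f) = 8*K
s = -⅑ (s = 1/(-4 - 5) = 1/(-9) = -⅑ ≈ -0.11111)
s*y(5*(4 + 4), 26) = -8*5*(4 + 4)/9 = -8*5*8/9 = -8*40/9 = -⅑*320 = -320/9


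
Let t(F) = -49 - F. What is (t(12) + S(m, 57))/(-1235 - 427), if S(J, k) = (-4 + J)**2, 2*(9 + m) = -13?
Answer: -1277/6648 ≈ -0.19209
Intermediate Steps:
m = -31/2 (m = -9 + (1/2)*(-13) = -9 - 13/2 = -31/2 ≈ -15.500)
(t(12) + S(m, 57))/(-1235 - 427) = ((-49 - 1*12) + (-4 - 31/2)**2)/(-1235 - 427) = ((-49 - 12) + (-39/2)**2)/(-1662) = (-61 + 1521/4)*(-1/1662) = (1277/4)*(-1/1662) = -1277/6648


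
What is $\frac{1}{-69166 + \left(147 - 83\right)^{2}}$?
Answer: $- \frac{1}{65070} \approx -1.5368 \cdot 10^{-5}$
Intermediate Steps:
$\frac{1}{-69166 + \left(147 - 83\right)^{2}} = \frac{1}{-69166 + 64^{2}} = \frac{1}{-69166 + 4096} = \frac{1}{-65070} = - \frac{1}{65070}$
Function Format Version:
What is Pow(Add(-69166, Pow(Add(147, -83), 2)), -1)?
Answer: Rational(-1, 65070) ≈ -1.5368e-5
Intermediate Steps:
Pow(Add(-69166, Pow(Add(147, -83), 2)), -1) = Pow(Add(-69166, Pow(64, 2)), -1) = Pow(Add(-69166, 4096), -1) = Pow(-65070, -1) = Rational(-1, 65070)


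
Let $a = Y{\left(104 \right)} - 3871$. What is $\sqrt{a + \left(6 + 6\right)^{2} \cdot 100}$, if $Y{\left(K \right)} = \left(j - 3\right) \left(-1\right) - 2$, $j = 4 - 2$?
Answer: $4 \sqrt{658} \approx 102.61$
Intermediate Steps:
$j = 2$
$Y{\left(K \right)} = -1$ ($Y{\left(K \right)} = \left(2 - 3\right) \left(-1\right) - 2 = \left(-1\right) \left(-1\right) - 2 = 1 - 2 = -1$)
$a = -3872$ ($a = -1 - 3871 = -3872$)
$\sqrt{a + \left(6 + 6\right)^{2} \cdot 100} = \sqrt{-3872 + \left(6 + 6\right)^{2} \cdot 100} = \sqrt{-3872 + 12^{2} \cdot 100} = \sqrt{-3872 + 144 \cdot 100} = \sqrt{-3872 + 14400} = \sqrt{10528} = 4 \sqrt{658}$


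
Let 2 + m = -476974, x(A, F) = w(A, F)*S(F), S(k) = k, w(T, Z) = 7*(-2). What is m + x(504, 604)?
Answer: -485432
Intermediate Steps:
w(T, Z) = -14
x(A, F) = -14*F
m = -476976 (m = -2 - 476974 = -476976)
m + x(504, 604) = -476976 - 14*604 = -476976 - 8456 = -485432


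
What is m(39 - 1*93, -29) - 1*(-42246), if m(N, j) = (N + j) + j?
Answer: 42134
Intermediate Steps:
m(N, j) = N + 2*j
m(39 - 1*93, -29) - 1*(-42246) = ((39 - 1*93) + 2*(-29)) - 1*(-42246) = ((39 - 93) - 58) + 42246 = (-54 - 58) + 42246 = -112 + 42246 = 42134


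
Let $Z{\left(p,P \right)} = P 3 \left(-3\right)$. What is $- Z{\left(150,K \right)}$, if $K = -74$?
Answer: $-666$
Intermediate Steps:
$Z{\left(p,P \right)} = - 9 P$ ($Z{\left(p,P \right)} = 3 P \left(-3\right) = - 9 P$)
$- Z{\left(150,K \right)} = - \left(-9\right) \left(-74\right) = \left(-1\right) 666 = -666$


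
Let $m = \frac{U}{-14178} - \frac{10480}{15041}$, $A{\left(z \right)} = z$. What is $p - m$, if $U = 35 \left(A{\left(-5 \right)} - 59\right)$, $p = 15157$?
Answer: $\frac{1616182408693}{106625649} \approx 15158.0$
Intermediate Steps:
$U = -2240$ ($U = 35 \left(-5 - 59\right) = 35 \left(-64\right) = -2240$)
$m = - \frac{57446800}{106625649}$ ($m = - \frac{2240}{-14178} - \frac{10480}{15041} = \left(-2240\right) \left(- \frac{1}{14178}\right) - \frac{10480}{15041} = \frac{1120}{7089} - \frac{10480}{15041} = - \frac{57446800}{106625649} \approx -0.53877$)
$p - m = 15157 - - \frac{57446800}{106625649} = 15157 + \frac{57446800}{106625649} = \frac{1616182408693}{106625649}$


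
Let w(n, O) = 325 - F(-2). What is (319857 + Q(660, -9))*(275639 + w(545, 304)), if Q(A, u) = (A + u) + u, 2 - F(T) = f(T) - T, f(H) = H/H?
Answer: 88446506535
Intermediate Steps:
f(H) = 1
F(T) = 1 + T (F(T) = 2 - (1 - T) = 2 + (-1 + T) = 1 + T)
Q(A, u) = A + 2*u
w(n, O) = 326 (w(n, O) = 325 - (1 - 2) = 325 - 1*(-1) = 325 + 1 = 326)
(319857 + Q(660, -9))*(275639 + w(545, 304)) = (319857 + (660 + 2*(-9)))*(275639 + 326) = (319857 + (660 - 18))*275965 = (319857 + 642)*275965 = 320499*275965 = 88446506535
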